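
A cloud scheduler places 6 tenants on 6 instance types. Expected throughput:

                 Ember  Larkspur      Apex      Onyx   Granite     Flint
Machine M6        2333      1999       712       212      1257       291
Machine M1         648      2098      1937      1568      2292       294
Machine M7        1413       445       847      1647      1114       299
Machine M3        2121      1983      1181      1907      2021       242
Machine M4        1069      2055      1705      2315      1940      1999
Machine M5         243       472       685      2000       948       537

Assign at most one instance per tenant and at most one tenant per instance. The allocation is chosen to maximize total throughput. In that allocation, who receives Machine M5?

Optimal: Ember→Machine M6 (2333 ops/s), Larkspur→Machine M3 (1983 ops/s), Apex→Machine M7 (847 ops/s), Onyx→Machine M5 (2000 ops/s), Granite→Machine M1 (2292 ops/s), Flint→Machine M4 (1999 ops/s) — total 2333+1983+847+2000+2292+1999 = 11454 ops/s.
Row-greedy (each tenant in turn takes its best remaining instance) gives 10456 ops/s, worse by 998.
Onyx's own top instance is Machine M4 (2315 ops/s), but forcing Onyx→Machine M4 and reassigning the rest optimally gives only 10307 ops/s — worse by 1147.

Onyx receives Machine M5.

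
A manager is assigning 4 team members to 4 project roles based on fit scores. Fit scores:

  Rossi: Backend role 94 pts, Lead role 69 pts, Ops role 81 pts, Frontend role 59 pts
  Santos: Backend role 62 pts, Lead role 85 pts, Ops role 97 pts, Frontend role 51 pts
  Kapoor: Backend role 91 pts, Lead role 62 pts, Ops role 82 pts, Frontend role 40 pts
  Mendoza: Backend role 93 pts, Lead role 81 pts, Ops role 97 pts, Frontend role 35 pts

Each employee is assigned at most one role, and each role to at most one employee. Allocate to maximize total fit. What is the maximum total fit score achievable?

Treat this as an assignment problem: match each employee to one role.
Optimal: Rossi→Frontend role (59 pts), Santos→Lead role (85 pts), Kapoor→Backend role (91 pts), Mendoza→Ops role (97 pts) — total 59+85+91+97 = 332 pts.
Max-entry greedy (repeatedly take the single best remaining cell) gives 312 pts, worse by 20.

Maximum total: 332 pts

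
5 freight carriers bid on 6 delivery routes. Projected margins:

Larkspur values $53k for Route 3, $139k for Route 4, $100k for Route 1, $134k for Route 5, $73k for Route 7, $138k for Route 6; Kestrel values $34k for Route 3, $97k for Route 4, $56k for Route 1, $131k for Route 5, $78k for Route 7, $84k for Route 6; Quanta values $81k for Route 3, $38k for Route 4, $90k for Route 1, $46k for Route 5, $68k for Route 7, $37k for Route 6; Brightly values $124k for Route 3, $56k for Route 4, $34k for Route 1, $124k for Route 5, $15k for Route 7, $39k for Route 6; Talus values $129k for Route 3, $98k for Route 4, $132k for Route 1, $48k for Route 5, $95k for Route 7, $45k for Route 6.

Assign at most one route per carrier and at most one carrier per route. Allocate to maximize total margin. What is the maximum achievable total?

Max total: $594k

Optimal: Larkspur→Route 4 ($139k), Kestrel→Route 5 ($131k), Quanta→Route 7 ($68k), Brightly→Route 3 ($124k), Talus→Route 1 ($132k) — total 139+131+68+124+132 = $594k.
Row-greedy (each carrier in turn takes its best remaining route) gives $579k, worse by 15.
No other one-to-one assignment exceeds $594k.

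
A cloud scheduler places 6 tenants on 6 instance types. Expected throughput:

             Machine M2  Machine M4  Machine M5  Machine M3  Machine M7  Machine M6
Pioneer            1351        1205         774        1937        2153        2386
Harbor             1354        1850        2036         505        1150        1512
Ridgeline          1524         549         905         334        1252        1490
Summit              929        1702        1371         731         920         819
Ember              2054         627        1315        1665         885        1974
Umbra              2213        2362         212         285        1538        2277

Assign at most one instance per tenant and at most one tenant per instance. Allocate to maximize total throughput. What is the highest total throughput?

Optimal: Pioneer→Machine M7 (2153 ops/s), Harbor→Machine M5 (2036 ops/s), Ridgeline→Machine M2 (1524 ops/s), Summit→Machine M4 (1702 ops/s), Ember→Machine M3 (1665 ops/s), Umbra→Machine M6 (2277 ops/s) — total 2153+2036+1524+1702+1665+2277 = 11357 ops/s.
Column-greedy (each instance in turn goes to its best remaining tenant) gives 10597 ops/s, worse by 760.
Next-best assignment: Pioneer→Machine M7, Harbor→Machine M5, Ridgeline→Machine M6, Summit→Machine M4, Ember→Machine M3, Umbra→Machine M2 = 11259 ops/s.

Max total: 11357 ops/s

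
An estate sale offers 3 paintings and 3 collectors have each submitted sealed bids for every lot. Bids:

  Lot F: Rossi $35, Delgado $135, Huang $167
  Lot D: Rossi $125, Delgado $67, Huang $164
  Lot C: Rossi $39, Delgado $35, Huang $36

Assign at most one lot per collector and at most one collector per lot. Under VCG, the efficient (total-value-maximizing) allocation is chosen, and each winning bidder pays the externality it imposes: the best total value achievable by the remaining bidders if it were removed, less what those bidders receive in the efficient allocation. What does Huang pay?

Huang pays $86.

Efficient allocation: Rossi→Lot C ($39), Delgado→Lot F ($135), Huang→Lot D ($164); total welfare W = $338.
Huang receives Lot D at value $164, so the others get W − 164 = $174.
Without Huang: best allocation of the remaining 2 bidders over all 3 lots is Rossi→Lot D ($125), Delgado→Lot F ($135), total $260.
VCG payment = (others' best without Huang) − (others' welfare with Huang) = 260 − 174 = $86.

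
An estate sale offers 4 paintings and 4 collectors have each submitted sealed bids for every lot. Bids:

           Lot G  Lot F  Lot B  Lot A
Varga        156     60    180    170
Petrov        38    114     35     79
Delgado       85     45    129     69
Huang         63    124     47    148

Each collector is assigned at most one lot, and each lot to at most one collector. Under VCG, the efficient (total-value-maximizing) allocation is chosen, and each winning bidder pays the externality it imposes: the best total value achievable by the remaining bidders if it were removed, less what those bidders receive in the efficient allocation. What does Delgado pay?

Delgado pays $24.

Efficient allocation: Varga→Lot G ($156), Petrov→Lot F ($114), Delgado→Lot B ($129), Huang→Lot A ($148); total welfare W = $547.
Delgado receives Lot B at value $129, so the others get W − 129 = $418.
Without Delgado: best allocation of the remaining 3 bidders over all 4 lots is Varga→Lot B ($180), Petrov→Lot F ($114), Huang→Lot A ($148), total $442.
VCG payment = (others' best without Delgado) − (others' welfare with Delgado) = 442 − 418 = $24.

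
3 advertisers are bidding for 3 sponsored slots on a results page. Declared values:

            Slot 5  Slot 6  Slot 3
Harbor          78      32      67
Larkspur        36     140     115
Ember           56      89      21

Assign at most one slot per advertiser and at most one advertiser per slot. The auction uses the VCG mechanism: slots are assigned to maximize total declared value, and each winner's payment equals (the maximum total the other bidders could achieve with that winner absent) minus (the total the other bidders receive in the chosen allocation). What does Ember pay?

Efficient allocation: Harbor→Slot 5 ($78), Larkspur→Slot 3 ($115), Ember→Slot 6 ($89); total welfare W = $282.
Ember receives Slot 6 at value $89, so the others get W − 89 = $193.
Without Ember: best allocation of the remaining 2 bidders over all 3 slots is Harbor→Slot 5 ($78), Larkspur→Slot 6 ($140), total $218.
VCG payment = (others' best without Ember) − (others' welfare with Ember) = 218 − 193 = $25.

Ember pays $25.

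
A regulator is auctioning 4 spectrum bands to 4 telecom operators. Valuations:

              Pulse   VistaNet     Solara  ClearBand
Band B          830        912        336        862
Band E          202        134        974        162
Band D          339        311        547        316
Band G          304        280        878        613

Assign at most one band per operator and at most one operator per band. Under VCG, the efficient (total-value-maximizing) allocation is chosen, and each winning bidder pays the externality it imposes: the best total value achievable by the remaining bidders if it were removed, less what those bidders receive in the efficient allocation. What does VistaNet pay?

VistaNet pays $491M.

Efficient allocation: Pulse→Band D ($339M), VistaNet→Band B ($912M), Solara→Band E ($974M), ClearBand→Band G ($613M); total welfare W = $2838M.
VistaNet receives Band B at value $912M, so the others get W − 912 = $1926M.
Without VistaNet: best allocation of the remaining 3 bidders over all 4 bands is Pulse→Band B ($830M), Solara→Band E ($974M), ClearBand→Band G ($613M), total $2417M.
VCG payment = (others' best without VistaNet) − (others' welfare with VistaNet) = 2417 − 1926 = $491M.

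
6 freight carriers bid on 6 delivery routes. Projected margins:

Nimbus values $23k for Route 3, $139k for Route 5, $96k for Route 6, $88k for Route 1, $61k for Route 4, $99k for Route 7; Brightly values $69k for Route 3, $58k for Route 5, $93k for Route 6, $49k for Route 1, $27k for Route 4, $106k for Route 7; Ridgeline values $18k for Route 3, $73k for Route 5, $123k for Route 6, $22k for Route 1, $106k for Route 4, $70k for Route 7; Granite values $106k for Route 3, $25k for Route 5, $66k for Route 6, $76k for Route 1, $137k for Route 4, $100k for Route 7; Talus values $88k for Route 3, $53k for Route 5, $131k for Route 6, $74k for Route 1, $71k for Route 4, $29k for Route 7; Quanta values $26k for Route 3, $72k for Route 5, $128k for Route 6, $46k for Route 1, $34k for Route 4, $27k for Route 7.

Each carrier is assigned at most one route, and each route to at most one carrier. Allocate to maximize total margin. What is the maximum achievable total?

Optimal: Nimbus→Route 5 ($139k), Brightly→Route 7 ($106k), Ridgeline→Route 4 ($106k), Granite→Route 3 ($106k), Talus→Route 1 ($74k), Quanta→Route 6 ($128k) — total 139+106+106+106+74+128 = $659k.
Column-greedy (each route in turn goes to its best remaining carrier) gives $558k, worse by 101.
Swapping Talus↔Nimbus (Talus→Route 5 $53k, Nimbus→Route 1 $88k) loses 72.
Checked against all permutations: $659k is optimal.

Maximum total: $659k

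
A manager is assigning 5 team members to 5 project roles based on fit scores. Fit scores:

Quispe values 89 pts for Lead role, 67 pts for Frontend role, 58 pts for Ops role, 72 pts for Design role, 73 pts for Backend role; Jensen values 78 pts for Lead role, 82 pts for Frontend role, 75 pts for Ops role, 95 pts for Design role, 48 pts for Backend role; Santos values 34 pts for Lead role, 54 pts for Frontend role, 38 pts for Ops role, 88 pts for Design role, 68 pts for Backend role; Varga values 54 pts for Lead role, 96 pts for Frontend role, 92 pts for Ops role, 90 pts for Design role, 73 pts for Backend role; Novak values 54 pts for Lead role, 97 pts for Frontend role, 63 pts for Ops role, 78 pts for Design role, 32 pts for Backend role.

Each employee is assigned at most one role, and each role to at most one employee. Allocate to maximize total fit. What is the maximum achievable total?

This is the linear assignment problem.
Optimal: Quispe→Lead role (89 pts), Jensen→Design role (95 pts), Santos→Backend role (68 pts), Varga→Ops role (92 pts), Novak→Frontend role (97 pts) — total 89+95+68+92+97 = 441 pts.
Row-greedy (each employee in turn takes its best remaining role) gives 411 pts, worse by 30.
Swapping Novak↔Santos (Novak→Backend role 32 pts, Santos→Frontend role 54 pts) loses 79.
Checked against all permutations: 441 pts is optimal.

Max total: 441 pts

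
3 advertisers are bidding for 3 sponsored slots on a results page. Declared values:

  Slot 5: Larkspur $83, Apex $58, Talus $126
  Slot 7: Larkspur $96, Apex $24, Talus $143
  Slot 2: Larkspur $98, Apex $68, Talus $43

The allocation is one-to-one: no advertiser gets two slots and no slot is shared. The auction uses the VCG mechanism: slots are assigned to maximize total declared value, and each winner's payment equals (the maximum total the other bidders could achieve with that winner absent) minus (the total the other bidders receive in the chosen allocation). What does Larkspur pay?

Larkspur pays $10.

Efficient allocation: Larkspur→Slot 2 ($98), Apex→Slot 5 ($58), Talus→Slot 7 ($143); total welfare W = $299.
Larkspur receives Slot 2 at value $98, so the others get W − 98 = $201.
Without Larkspur: best allocation of the remaining 2 bidders over all 3 slots is Apex→Slot 2 ($68), Talus→Slot 7 ($143), total $211.
VCG payment = (others' best without Larkspur) − (others' welfare with Larkspur) = 211 − 201 = $10.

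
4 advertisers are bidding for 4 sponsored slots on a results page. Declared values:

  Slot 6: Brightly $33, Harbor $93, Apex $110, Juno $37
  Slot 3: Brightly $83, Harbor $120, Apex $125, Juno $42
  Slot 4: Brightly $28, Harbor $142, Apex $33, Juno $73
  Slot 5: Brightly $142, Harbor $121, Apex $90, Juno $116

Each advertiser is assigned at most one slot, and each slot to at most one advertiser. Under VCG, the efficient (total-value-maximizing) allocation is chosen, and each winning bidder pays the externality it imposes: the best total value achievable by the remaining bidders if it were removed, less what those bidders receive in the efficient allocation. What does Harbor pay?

Efficient allocation: Brightly→Slot 3 ($83), Harbor→Slot 4 ($142), Apex→Slot 6 ($110), Juno→Slot 5 ($116); total welfare W = $451.
Harbor receives Slot 4 at value $142, so the others get W − 142 = $309.
Without Harbor: best allocation of the remaining 3 bidders over all 4 slots is Brightly→Slot 5 ($142), Apex→Slot 3 ($125), Juno→Slot 4 ($73), total $340.
VCG payment = (others' best without Harbor) − (others' welfare with Harbor) = 340 − 309 = $31.

Harbor pays $31.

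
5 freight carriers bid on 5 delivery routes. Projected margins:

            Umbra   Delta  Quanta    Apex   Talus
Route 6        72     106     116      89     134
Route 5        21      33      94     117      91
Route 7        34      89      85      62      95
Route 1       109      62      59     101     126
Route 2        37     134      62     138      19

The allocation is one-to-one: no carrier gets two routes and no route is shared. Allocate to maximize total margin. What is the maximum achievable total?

Treat this as an assignment problem: match each carrier to one route.
Optimal: Umbra→Route 1 ($109k), Delta→Route 2 ($134k), Quanta→Route 7 ($85k), Apex→Route 5 ($117k), Talus→Route 6 ($134k) — total 109+134+85+117+134 = $579k.
No other one-to-one assignment exceeds $579k.

Maximum total: $579k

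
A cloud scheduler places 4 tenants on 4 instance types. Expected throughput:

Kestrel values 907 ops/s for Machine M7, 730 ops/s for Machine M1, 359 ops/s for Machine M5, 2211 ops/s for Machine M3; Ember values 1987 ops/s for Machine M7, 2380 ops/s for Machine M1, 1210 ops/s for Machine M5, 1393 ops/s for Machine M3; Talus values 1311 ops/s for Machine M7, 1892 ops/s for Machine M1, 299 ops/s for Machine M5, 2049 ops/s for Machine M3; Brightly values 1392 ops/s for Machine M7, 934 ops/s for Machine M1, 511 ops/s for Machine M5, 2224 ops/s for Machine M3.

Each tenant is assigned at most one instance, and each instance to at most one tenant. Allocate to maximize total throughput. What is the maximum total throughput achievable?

Maximum total: 6705 ops/s

Optimal: Kestrel→Machine M3 (2211 ops/s), Ember→Machine M5 (1210 ops/s), Talus→Machine M1 (1892 ops/s), Brightly→Machine M7 (1392 ops/s) — total 2211+1210+1892+1392 = 6705 ops/s.
Max-entry greedy (repeatedly take the single best remaining cell) gives 6274 ops/s, worse by 431.
Next-best assignment: Kestrel→Machine M3, Ember→Machine M7, Talus→Machine M1, Brightly→Machine M5 = 6601 ops/s.
Checked against all permutations: 6705 ops/s is optimal.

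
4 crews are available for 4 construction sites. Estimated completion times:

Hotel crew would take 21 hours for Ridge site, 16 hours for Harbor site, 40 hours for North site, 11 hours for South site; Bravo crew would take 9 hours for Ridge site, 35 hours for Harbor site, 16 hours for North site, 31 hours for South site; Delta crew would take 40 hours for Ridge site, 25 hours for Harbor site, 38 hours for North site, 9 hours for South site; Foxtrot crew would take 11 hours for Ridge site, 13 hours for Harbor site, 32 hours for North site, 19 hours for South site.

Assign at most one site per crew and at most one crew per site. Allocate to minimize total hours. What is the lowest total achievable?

Min total: 52 hours

Optimal: Hotel crew→Harbor site (16 hours), Bravo crew→North site (16 hours), Delta crew→South site (9 hours), Foxtrot crew→Ridge site (11 hours) — total 16+16+9+11 = 52 hours.
Row-greedy (each crew in turn takes its cheapest remaining site) gives 77 hours, worse by 25.
No other one-to-one assignment undercuts 52 hours.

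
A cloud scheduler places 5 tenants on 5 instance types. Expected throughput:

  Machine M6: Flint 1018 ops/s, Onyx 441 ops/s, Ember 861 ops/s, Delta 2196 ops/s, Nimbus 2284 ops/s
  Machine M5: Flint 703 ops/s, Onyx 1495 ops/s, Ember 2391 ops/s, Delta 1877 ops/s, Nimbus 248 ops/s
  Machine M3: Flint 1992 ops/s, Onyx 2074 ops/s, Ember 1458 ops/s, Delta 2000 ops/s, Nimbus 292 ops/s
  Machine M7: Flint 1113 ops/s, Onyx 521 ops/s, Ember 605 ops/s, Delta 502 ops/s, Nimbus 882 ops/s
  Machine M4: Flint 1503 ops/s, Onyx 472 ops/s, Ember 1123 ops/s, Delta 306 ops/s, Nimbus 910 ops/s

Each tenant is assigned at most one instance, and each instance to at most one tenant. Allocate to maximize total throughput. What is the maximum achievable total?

This is a one-to-one assignment (maximum-weight bipartite matching).
Optimal: Flint→Machine M4 (1503 ops/s), Onyx→Machine M3 (2074 ops/s), Ember→Machine M5 (2391 ops/s), Delta→Machine M6 (2196 ops/s), Nimbus→Machine M7 (882 ops/s) — total 1503+2074+2391+2196+882 = 9046 ops/s.
Max-entry greedy (repeatedly take the single best remaining cell) gives 8754 ops/s, worse by 292.
Swapping Flint↔Delta (Flint→Machine M6 1018 ops/s, Delta→Machine M4 306 ops/s) loses 2375.
Every other assignment is strictly worse.

Max total: 9046 ops/s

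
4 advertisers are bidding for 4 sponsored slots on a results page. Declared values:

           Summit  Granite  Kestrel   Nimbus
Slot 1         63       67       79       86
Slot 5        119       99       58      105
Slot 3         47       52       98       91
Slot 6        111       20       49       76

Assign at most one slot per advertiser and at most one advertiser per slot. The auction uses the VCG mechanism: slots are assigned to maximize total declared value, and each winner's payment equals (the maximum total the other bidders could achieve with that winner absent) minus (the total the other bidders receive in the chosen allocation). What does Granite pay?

Efficient allocation: Summit→Slot 6 ($111), Granite→Slot 5 ($99), Kestrel→Slot 3 ($98), Nimbus→Slot 1 ($86); total welfare W = $394.
Granite receives Slot 5 at value $99, so the others get W − 99 = $295.
Without Granite: best allocation of the remaining 3 bidders over all 4 slots is Summit→Slot 6 ($111), Kestrel→Slot 3 ($98), Nimbus→Slot 5 ($105), total $314.
VCG payment = (others' best without Granite) − (others' welfare with Granite) = 314 − 295 = $19.

Granite pays $19.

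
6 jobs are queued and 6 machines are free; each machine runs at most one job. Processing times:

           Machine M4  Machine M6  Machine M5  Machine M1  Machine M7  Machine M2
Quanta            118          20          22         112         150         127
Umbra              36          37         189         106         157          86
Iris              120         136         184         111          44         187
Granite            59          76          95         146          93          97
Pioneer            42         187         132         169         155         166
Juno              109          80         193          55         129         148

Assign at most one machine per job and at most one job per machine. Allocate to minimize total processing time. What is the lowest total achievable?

Optimal: Quanta→Machine M5 (22 min), Umbra→Machine M6 (37 min), Iris→Machine M7 (44 min), Granite→Machine M2 (97 min), Pioneer→Machine M4 (42 min), Juno→Machine M1 (55 min) — total 22+37+44+97+42+55 = 297 min.

Min total: 297 min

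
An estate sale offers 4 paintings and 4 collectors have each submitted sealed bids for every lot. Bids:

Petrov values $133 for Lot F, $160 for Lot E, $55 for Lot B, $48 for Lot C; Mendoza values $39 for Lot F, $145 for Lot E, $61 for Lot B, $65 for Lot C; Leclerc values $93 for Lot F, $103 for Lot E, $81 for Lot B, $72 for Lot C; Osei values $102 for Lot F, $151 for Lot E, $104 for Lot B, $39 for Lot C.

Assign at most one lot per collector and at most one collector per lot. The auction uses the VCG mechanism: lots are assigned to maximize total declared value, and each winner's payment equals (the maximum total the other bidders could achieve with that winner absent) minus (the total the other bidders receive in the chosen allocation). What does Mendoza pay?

Mendoza pays $56.

Efficient allocation: Petrov→Lot F ($133), Mendoza→Lot E ($145), Leclerc→Lot C ($72), Osei→Lot B ($104); total welfare W = $454.
Mendoza receives Lot E at value $145, so the others get W − 145 = $309.
Without Mendoza: best allocation of the remaining 3 bidders over all 4 lots is Petrov→Lot F ($133), Leclerc→Lot B ($81), Osei→Lot E ($151), total $365.
VCG payment = (others' best without Mendoza) − (others' welfare with Mendoza) = 365 − 309 = $56.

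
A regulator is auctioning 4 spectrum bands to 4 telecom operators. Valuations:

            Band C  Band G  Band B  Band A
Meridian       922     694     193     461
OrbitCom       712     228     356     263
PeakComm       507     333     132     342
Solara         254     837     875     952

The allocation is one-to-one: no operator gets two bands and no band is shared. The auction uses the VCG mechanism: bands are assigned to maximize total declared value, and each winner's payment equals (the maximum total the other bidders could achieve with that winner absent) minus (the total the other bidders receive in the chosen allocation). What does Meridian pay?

Meridian pays $68M.

Efficient allocation: Meridian→Band G ($694M), OrbitCom→Band C ($712M), PeakComm→Band A ($342M), Solara→Band B ($875M); total welfare W = $2623M.
Meridian receives Band G at value $694M, so the others get W − 694 = $1929M.
Without Meridian: best allocation of the remaining 3 bidders over all 4 bands is OrbitCom→Band C ($712M), PeakComm→Band G ($333M), Solara→Band A ($952M), total $1997M.
VCG payment = (others' best without Meridian) − (others' welfare with Meridian) = 1997 − 1929 = $68M.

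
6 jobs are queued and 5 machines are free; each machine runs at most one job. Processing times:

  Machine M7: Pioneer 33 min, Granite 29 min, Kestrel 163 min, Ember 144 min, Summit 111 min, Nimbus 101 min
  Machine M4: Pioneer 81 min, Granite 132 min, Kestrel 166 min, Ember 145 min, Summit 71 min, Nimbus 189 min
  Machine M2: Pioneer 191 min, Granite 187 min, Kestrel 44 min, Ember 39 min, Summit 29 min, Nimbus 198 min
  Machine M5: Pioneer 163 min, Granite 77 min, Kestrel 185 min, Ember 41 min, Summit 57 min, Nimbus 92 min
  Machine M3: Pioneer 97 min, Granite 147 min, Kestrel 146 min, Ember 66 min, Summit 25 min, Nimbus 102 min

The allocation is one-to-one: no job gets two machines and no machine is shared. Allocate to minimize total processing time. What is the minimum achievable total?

Optimal: Granite→Machine M7 (29 min), Pioneer→Machine M4 (81 min), Kestrel→Machine M2 (44 min), Ember→Machine M5 (41 min), Summit→Machine M3 (25 min) — total 29+81+44+41+25 = 220 min.
Next-best assignment: Granite→Machine M7, Pioneer→Machine M4, Ember→Machine M2, Nimbus→Machine M5, Summit→Machine M3 = 266 min.

Minimum total: 220 min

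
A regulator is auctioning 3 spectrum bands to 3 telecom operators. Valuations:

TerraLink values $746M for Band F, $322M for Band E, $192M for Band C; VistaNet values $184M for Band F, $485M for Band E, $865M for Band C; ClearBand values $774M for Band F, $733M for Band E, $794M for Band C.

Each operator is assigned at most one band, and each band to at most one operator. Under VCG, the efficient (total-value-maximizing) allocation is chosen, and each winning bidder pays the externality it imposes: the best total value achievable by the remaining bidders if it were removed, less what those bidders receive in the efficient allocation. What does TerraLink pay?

Efficient allocation: TerraLink→Band F ($746M), VistaNet→Band C ($865M), ClearBand→Band E ($733M); total welfare W = $2344M.
TerraLink receives Band F at value $746M, so the others get W − 746 = $1598M.
Without TerraLink: best allocation of the remaining 2 bidders over all 3 bands is VistaNet→Band C ($865M), ClearBand→Band F ($774M), total $1639M.
VCG payment = (others' best without TerraLink) − (others' welfare with TerraLink) = 1639 − 1598 = $41M.

TerraLink pays $41M.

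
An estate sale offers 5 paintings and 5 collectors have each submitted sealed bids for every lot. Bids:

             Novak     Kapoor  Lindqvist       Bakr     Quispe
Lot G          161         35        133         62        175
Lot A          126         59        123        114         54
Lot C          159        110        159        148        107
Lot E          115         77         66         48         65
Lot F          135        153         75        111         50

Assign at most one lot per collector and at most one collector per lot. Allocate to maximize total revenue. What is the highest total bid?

Maximum total: $716

Optimal: Novak→Lot E ($115), Kapoor→Lot F ($153), Lindqvist→Lot C ($159), Bakr→Lot A ($114), Quispe→Lot G ($175) — total 115+153+159+114+175 = $716.
Column-greedy (each lot in turn goes to its best remaining collector) gives $648, worse by 68.
Next-best assignment: Novak→Lot E, Kapoor→Lot F, Lindqvist→Lot A, Bakr→Lot C, Quispe→Lot G = $714.
Every other assignment is strictly worse.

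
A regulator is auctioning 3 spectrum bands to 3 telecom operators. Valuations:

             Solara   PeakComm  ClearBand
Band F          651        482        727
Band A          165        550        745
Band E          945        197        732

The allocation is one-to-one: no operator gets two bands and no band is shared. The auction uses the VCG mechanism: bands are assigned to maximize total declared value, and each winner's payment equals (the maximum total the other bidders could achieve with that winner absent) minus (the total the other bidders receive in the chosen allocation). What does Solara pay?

Efficient allocation: Solara→Band E ($945M), PeakComm→Band A ($550M), ClearBand→Band F ($727M); total welfare W = $2222M.
Solara receives Band E at value $945M, so the others get W − 945 = $1277M.
Without Solara: best allocation of the remaining 2 bidders over all 3 bands is PeakComm→Band A ($550M), ClearBand→Band E ($732M), total $1282M.
VCG payment = (others' best without Solara) − (others' welfare with Solara) = 1282 − 1277 = $5M.

Solara pays $5M.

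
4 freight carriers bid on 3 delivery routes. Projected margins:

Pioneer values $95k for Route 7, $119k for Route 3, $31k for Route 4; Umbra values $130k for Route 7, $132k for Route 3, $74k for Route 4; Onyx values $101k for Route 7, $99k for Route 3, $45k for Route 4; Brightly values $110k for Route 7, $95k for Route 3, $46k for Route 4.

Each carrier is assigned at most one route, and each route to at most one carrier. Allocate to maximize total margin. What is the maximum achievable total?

Maximum total: $303k

This is a one-to-one assignment (maximum-weight bipartite matching).
Optimal: Brightly→Route 7 ($110k), Pioneer→Route 3 ($119k), Umbra→Route 4 ($74k) — total 110+119+74 = $303k.
Next-best assignment: Umbra→Route 7, Pioneer→Route 3, Brightly→Route 4 = $295k.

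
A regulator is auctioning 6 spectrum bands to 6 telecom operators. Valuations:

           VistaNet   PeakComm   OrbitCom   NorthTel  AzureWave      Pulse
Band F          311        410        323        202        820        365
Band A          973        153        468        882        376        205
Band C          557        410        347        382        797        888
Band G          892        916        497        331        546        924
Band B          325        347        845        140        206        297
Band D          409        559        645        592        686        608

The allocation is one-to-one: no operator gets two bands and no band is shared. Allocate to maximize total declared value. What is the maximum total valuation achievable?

Max total: $5034M

Optimal: VistaNet→Band A ($973M), PeakComm→Band G ($916M), OrbitCom→Band B ($845M), NorthTel→Band D ($592M), AzureWave→Band F ($820M), Pulse→Band C ($888M) — total 973+916+845+592+820+888 = $5034M.
Max-entry greedy (repeatedly take the single best remaining cell) gives $4564M, worse by 470.
Swapping Pulse↔NorthTel (Pulse→Band D $608M, NorthTel→Band C $382M) loses 490.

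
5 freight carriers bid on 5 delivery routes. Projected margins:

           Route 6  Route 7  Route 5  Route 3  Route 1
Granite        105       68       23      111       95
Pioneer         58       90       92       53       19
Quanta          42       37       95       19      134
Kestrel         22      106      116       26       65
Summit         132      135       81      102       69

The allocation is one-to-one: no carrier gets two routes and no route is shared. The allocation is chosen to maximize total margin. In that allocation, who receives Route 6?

Summit receives Route 6.

This is a one-to-one assignment (maximum-weight bipartite matching).
Optimal: Granite→Route 3 ($111k), Pioneer→Route 7 ($90k), Quanta→Route 1 ($134k), Kestrel→Route 5 ($116k), Summit→Route 6 ($132k) — total 111+90+134+116+132 = $583k.
Row-greedy (each carrier in turn takes its best remaining route) gives $575k, worse by 8.
Next-best assignment: Granite→Route 3, Pioneer→Route 5, Quanta→Route 1, Kestrel→Route 7, Summit→Route 6 = $575k.
Swapping Summit↔Kestrel (Summit→Route 5 $81k, Kestrel→Route 6 $22k) loses 145.
Summit's own top route is Route 7 ($135k), but forcing Summit→Route 7 and reassigning the rest optimally gives only $554k — worse by 29.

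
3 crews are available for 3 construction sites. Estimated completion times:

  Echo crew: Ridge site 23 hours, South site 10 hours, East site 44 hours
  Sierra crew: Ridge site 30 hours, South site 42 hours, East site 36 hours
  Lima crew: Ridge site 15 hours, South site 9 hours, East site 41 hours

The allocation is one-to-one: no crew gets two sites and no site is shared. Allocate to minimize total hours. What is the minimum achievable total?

Minimum total: 61 hours

Optimal: Echo crew→South site (10 hours), Sierra crew→East site (36 hours), Lima crew→Ridge site (15 hours) — total 10+36+15 = 61 hours.
Min-entry greedy (repeatedly take the single cheapest remaining cell) gives 68 hours, worse by 7.
Next-best assignment: Echo crew→Ridge site, Sierra crew→East site, Lima crew→South site = 68 hours.
Swapping Lima crew↔Echo crew (Lima crew→South site 9 hours, Echo crew→Ridge site 23 hours) adds 7.
Checked against all permutations: 61 hours is optimal.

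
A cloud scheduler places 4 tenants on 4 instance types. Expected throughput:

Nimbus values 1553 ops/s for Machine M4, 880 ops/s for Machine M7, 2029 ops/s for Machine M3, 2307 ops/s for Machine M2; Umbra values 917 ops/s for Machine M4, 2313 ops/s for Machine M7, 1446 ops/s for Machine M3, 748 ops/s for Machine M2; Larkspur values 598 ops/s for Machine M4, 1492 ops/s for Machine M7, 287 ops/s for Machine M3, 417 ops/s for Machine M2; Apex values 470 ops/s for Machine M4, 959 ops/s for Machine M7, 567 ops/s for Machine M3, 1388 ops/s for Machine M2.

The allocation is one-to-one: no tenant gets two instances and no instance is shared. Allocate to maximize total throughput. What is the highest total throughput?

Maximum total: 6328 ops/s

Treat this as an assignment problem: match each tenant to one instance.
Optimal: Nimbus→Machine M3 (2029 ops/s), Umbra→Machine M7 (2313 ops/s), Larkspur→Machine M4 (598 ops/s), Apex→Machine M2 (1388 ops/s) — total 2029+2313+598+1388 = 6328 ops/s.
Column-greedy (each instance in turn goes to its best remaining tenant) gives 4850 ops/s, worse by 1478.
Swapping Nimbus↔Umbra (Nimbus→Machine M7 880 ops/s, Umbra→Machine M3 1446 ops/s) loses 2016.
Checked against all permutations: 6328 ops/s is optimal.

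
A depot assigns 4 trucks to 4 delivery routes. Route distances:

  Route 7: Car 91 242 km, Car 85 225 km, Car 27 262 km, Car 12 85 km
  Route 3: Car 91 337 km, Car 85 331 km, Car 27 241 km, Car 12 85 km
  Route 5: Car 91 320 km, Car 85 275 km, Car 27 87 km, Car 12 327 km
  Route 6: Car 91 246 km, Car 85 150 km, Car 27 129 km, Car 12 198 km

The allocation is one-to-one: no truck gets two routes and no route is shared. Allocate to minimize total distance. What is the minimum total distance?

Min total: 564 km

Optimal: Car 91→Route 7 (242 km), Car 85→Route 6 (150 km), Car 27→Route 5 (87 km), Car 12→Route 3 (85 km) — total 242+150+87+85 = 564 km.
Min-entry greedy (repeatedly take the single cheapest remaining cell) gives 659 km, worse by 95.
Checked against all permutations: 564 km is optimal.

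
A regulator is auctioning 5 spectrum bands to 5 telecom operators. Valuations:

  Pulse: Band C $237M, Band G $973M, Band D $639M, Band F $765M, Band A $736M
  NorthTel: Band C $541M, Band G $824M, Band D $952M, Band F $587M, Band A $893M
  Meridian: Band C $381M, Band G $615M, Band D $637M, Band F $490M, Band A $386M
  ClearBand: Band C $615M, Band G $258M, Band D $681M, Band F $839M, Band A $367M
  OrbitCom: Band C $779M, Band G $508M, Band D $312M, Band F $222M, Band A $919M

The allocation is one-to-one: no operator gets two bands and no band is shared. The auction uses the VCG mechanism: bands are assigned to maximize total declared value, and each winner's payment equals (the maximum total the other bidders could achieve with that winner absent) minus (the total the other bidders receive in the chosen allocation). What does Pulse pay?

Efficient allocation: Pulse→Band G ($973M), NorthTel→Band A ($893M), Meridian→Band D ($637M), ClearBand→Band F ($839M), OrbitCom→Band C ($779M); total welfare W = $4121M.
Pulse receives Band G at value $973M, so the others get W − 973 = $3148M.
Without Pulse: best allocation of the remaining 4 bidders over all 5 bands is NorthTel→Band D ($952M), Meridian→Band G ($615M), ClearBand→Band F ($839M), OrbitCom→Band A ($919M), total $3325M.
VCG payment = (others' best without Pulse) − (others' welfare with Pulse) = 3325 − 3148 = $177M.

Pulse pays $177M.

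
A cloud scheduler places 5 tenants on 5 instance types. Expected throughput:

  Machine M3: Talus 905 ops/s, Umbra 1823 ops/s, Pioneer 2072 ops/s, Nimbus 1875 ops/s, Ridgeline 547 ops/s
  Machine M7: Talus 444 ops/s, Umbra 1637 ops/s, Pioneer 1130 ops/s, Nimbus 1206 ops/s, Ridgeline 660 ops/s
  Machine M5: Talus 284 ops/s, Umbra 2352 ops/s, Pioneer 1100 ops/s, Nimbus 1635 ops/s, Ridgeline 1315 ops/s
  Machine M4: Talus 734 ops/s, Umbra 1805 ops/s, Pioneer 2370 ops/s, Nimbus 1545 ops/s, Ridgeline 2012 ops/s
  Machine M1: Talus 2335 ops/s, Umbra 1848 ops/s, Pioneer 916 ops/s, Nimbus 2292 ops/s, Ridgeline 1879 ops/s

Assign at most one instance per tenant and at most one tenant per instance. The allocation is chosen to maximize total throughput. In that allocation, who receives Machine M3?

Pioneer receives Machine M3.

Treat this as an assignment problem: match each tenant to one instance.
Optimal: Talus→Machine M1 (2335 ops/s), Umbra→Machine M5 (2352 ops/s), Pioneer→Machine M3 (2072 ops/s), Nimbus→Machine M7 (1206 ops/s), Ridgeline→Machine M4 (2012 ops/s) — total 2335+2352+2072+1206+2012 = 9977 ops/s.
Max-entry greedy (repeatedly take the single best remaining cell) gives 9592 ops/s, worse by 385.
Next-best assignment: Talus→Machine M1, Umbra→Machine M5, Pioneer→Machine M7, Nimbus→Machine M3, Ridgeline→Machine M4 = 9704 ops/s.
No other one-to-one assignment exceeds 9977 ops/s.
Pioneer's own top instance is Machine M4 (2370 ops/s), but forcing Pioneer→Machine M4 and reassigning the rest optimally gives only 9592 ops/s — worse by 385.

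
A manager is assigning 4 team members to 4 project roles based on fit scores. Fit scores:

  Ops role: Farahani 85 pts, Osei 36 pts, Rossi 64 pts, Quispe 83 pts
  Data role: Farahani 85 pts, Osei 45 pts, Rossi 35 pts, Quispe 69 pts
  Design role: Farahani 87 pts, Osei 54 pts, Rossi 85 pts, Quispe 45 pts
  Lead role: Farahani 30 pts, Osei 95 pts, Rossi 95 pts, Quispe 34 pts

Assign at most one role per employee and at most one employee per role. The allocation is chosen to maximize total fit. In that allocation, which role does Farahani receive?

Optimal: Farahani→Data role (85 pts), Osei→Lead role (95 pts), Rossi→Design role (85 pts), Quispe→Ops role (83 pts) — total 85+95+85+83 = 348 pts.
Column-greedy (each role in turn goes to its best remaining employee) gives 334 pts, worse by 14.
No other one-to-one assignment exceeds 348 pts.
Farahani's own top role is Design role (87 pts), but forcing Farahani→Design role and reassigning the rest optimally gives only 315 pts — worse by 33.

Farahani receives Data role.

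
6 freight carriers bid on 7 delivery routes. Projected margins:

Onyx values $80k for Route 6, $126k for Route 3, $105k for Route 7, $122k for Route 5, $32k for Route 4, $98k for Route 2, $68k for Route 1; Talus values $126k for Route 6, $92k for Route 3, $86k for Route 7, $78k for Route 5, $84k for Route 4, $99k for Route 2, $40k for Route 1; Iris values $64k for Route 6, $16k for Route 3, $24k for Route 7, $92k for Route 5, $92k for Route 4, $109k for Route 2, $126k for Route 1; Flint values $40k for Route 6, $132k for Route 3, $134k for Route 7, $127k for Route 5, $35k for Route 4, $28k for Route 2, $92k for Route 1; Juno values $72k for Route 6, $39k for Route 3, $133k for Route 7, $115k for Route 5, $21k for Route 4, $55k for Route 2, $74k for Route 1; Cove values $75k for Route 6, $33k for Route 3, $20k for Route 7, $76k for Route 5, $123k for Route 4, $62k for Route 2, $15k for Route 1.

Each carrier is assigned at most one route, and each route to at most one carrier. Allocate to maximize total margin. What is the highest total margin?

Optimal: Onyx→Route 5 ($122k), Talus→Route 6 ($126k), Iris→Route 1 ($126k), Flint→Route 3 ($132k), Juno→Route 7 ($133k), Cove→Route 4 ($123k) — total 122+126+126+132+133+123 = $762k.
Column-greedy (each route in turn goes to its best remaining carrier) gives $745k, worse by 17.
Checked against all permutations: $762k is optimal.

Max total: $762k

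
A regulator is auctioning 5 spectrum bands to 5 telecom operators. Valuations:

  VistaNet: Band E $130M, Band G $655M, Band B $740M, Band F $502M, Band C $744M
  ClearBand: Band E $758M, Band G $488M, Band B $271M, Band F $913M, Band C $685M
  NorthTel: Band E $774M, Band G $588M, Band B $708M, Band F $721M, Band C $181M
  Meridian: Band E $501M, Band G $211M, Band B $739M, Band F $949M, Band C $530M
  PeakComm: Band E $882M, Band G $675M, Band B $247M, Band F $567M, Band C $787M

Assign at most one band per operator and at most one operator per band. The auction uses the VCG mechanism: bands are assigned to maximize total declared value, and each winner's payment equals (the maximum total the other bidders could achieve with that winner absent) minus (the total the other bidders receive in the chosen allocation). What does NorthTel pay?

Efficient allocation: VistaNet→Band G ($655M), ClearBand→Band C ($685M), NorthTel→Band B ($708M), Meridian→Band F ($949M), PeakComm→Band E ($882M); total welfare W = $3879M.
NorthTel receives Band B at value $708M, so the others get W − 708 = $3171M.
Without NorthTel: best allocation of the remaining 4 bidders over all 5 bands is VistaNet→Band C ($744M), ClearBand→Band F ($913M), Meridian→Band B ($739M), PeakComm→Band E ($882M), total $3278M.
VCG payment = (others' best without NorthTel) − (others' welfare with NorthTel) = 3278 − 3171 = $107M.

NorthTel pays $107M.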